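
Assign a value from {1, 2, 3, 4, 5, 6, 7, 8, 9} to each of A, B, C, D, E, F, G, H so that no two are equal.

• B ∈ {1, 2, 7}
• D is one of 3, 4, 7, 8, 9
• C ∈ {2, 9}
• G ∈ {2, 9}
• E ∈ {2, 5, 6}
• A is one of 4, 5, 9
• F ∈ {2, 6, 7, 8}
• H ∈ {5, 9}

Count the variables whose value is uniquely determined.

C and G share exactly the 2 values {2, 9}; by pigeonhole those values go to them, so strike 2, 9 from A, B, D, E, F, H.
H has just one choice, so H = 5. Eliminate 5 elsewhere: A, E.
A must be 4 (only option left). Remove 4 from D.
E has just one choice, so E = 6. So F can't be 6.
Determined: A=4, E=6, H=5. The other variables each still have more than one consistent value. That makes 3.

3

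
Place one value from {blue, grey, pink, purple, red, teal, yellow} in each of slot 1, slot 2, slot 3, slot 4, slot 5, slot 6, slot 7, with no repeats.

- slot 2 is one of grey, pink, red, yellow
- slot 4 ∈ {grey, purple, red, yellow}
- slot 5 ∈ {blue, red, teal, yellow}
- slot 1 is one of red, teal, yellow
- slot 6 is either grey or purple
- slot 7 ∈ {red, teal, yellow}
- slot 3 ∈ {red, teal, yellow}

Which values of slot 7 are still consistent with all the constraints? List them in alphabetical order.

The 7 variables draw from only 7 values {blue, grey, pink, purple, red, teal, yellow}, so each is used; only slot 5 can be blue, hence slot 5 = blue.
Among the 6 still-open variables, pink fits only slot 2 (and all 6 values in {grey, pink, purple, red, teal, yellow} must be used), so slot 2 = pink.
slot 1, slot 3, slot 7 share exactly the 3 values {red, teal, yellow}; by pigeonhole those values go to them, so strike red, teal, yellow from slot 4.
No further eliminations apply; slot 7 can still be any of red, teal, yellow.

red, teal, yellow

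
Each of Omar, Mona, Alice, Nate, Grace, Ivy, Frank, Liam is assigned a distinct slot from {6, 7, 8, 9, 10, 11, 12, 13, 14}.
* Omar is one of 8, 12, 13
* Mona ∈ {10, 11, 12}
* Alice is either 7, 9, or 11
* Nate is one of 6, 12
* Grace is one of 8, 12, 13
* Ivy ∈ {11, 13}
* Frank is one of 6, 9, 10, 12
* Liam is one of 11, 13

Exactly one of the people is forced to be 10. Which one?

The 8 variables together cover exactly {6, 7, 8, 9, 10, 11, 12, 13} — 8 values for 8 variables — and 7 appears only in Alice's list, so Alice = 7.
The 7 still-open variables together cover exactly {6, 8, 9, 10, 11, 12, 13} — 7 values for 7 variables — and 9 appears only in Frank's list, so Frank = 9.
Among the 6 still-open variables, 6 fits only Nate (and all 6 values in {6, 8, 10, 11, 12, 13} must be used), so Nate = 6.
Among the 5 still-open variables, 10 fits only Mona (and all 5 values in {8, 10, 11, 12, 13} must be used), so Mona = 10.

Mona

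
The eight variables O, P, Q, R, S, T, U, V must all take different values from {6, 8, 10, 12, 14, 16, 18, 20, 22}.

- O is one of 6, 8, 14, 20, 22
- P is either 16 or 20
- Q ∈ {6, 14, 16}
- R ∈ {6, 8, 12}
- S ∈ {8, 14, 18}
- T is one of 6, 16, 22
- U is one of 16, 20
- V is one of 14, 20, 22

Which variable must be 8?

The 8 variables together cover exactly {6, 8, 12, 14, 16, 18, 20, 22} — 8 values for 8 variables — and 12 appears only in R's list, so R = 12.
The 7 still-open variables together cover exactly {6, 8, 14, 16, 18, 20, 22} — 7 values for 7 variables — and 18 appears only in S's list, so S = 18.
The 6 still-open variables together cover exactly {6, 8, 14, 16, 20, 22} — 6 values for 6 variables — and 8 appears only in O's list, so O = 8.

O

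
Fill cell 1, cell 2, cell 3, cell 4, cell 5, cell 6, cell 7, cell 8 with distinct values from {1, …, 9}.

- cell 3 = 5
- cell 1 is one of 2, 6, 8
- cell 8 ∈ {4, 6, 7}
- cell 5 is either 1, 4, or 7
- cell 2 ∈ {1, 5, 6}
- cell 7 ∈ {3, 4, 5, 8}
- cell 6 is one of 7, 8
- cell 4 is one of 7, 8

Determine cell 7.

3

cell 3's domain is down to {5}, so cell 3 = 5. Strike 5 from cell 2, cell 7.
The 7 still-open variables together cover exactly {1, 2, 3, 4, 6, 7, 8} — 7 values for 7 variables — and 2 appears only in cell 1's list, so cell 1 = 2.
The 6 still-open variables together cover exactly {1, 3, 4, 6, 7, 8} — 6 values for 6 variables — and 3 appears only in cell 7's list, so cell 7 = 3.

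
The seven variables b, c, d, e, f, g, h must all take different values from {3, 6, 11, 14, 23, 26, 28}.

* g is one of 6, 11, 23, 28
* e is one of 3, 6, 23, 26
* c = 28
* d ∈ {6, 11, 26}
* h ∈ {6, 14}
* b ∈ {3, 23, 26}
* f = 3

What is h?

14

c has just one choice, so c = 28. Strike 28 from g.
That leaves f = 3. Remove 3 from b, e.
The 5 still-open variables together cover exactly {6, 11, 14, 23, 26} — 5 values for 5 variables — and 14 appears only in h's list, so h = 14.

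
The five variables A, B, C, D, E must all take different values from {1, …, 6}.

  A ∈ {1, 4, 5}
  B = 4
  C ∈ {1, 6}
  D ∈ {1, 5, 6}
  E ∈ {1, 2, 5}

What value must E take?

B's domain is down to {4}, so B = 4. Strike 4 from A.
Among the 4 still-open variables, 2 fits only E (and all 4 values in {1, 2, 5, 6} must be used), so E = 2.

2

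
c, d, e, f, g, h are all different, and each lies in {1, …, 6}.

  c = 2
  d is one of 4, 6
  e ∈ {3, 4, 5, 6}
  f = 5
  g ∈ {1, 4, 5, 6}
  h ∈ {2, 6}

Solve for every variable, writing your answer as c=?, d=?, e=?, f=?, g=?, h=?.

c must be 2 (only option left). So h can't be 2.
f must be 5 (only option left). Remove 5 from e, g.
That leaves h = 6. Strike 6 from d, e, g.
d has just one choice, so d = 4. So e, g can't be 4.
e must be 3 (only option left).
g has just one choice, so g = 1.

c=2, d=4, e=3, f=5, g=1, h=6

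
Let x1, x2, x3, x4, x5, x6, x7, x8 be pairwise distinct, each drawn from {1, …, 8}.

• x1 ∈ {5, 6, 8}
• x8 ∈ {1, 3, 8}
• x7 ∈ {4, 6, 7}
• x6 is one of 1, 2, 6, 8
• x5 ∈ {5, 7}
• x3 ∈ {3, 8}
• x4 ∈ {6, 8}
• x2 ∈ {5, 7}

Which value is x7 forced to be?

4

Among the 8 variables, 2 fits only x6 (and all 8 values in {1, 2, 3, 4, 5, 6, 7, 8} must be used), so x6 = 2.
The 7 still-open variables draw from only 7 values {1, 3, 4, 5, 6, 7, 8}, so each is used; only x8 can be 1, hence x8 = 1.
The 6 still-open variables together cover exactly {3, 4, 5, 6, 7, 8} — 6 values for 6 variables — and 3 appears only in x3's list, so x3 = 3.
Among the 5 still-open variables, 4 fits only x7 (and all 5 values in {4, 5, 6, 7, 8} must be used), so x7 = 4.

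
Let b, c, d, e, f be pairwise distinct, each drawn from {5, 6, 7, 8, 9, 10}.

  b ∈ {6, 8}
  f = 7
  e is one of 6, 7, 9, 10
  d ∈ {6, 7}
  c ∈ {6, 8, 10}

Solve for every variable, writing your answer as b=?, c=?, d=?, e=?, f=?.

b=8, c=10, d=6, e=9, f=7

f must be 7 (only option left). So d, e can't be 7.
d must be 6 (only option left). Remove 6 from b, c, e.
b must be 8 (only option left). So c can't be 8.
c's domain is down to {10}, so c = 10. Eliminate 10 elsewhere: e.
e's domain is down to {9}, so e = 9.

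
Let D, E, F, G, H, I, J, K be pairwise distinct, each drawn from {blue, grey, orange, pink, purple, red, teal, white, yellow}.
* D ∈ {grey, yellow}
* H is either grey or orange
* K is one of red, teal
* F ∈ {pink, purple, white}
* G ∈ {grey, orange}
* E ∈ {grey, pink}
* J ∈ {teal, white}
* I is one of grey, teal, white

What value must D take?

yellow

Among the 8 variables, purple fits only F (and all 8 values in {grey, orange, pink, purple, red, teal, white, yellow} must be used), so F = purple.
The 7 still-open variables draw from only 7 values {grey, orange, pink, red, teal, white, yellow}, so each is used; only E can be pink, hence E = pink.
The 6 still-open variables draw from only 6 values {grey, orange, red, teal, white, yellow}, so each is used; only K can be red, hence K = red.
The 5 still-open variables together cover exactly {grey, orange, teal, white, yellow} — 5 values for 5 variables — and yellow appears only in D's list, so D = yellow.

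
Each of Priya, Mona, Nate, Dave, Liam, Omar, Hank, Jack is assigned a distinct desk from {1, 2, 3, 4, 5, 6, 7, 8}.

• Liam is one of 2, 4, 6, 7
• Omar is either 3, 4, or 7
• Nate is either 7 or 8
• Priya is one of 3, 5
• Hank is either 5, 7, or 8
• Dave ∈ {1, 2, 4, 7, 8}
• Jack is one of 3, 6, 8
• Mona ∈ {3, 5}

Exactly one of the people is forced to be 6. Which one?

Jack

The 8 variables together cover exactly {1, 2, 3, 4, 5, 6, 7, 8} — 8 values for 8 variables — and 1 appears only in Dave's list, so Dave = 1.
The 7 still-open variables together cover exactly {2, 3, 4, 5, 6, 7, 8} — 7 values for 7 variables — and 2 appears only in Liam's list, so Liam = 2.
The 6 still-open variables draw from only 6 values {3, 4, 5, 6, 7, 8}, so each is used; only Omar can be 4, hence Omar = 4.
The 5 still-open variables draw from only 5 values {3, 5, 6, 7, 8}, so each is used; only Jack can be 6, hence Jack = 6.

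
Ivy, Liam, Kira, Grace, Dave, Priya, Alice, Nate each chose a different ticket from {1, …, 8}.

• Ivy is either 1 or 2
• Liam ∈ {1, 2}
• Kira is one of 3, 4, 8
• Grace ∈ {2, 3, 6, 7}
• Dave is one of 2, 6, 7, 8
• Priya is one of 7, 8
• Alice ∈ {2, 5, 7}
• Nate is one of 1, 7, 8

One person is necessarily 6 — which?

Dave

The 8 variables draw from only 8 values {1, 2, 3, 4, 5, 6, 7, 8}, so each is used; only Kira can be 4, hence Kira = 4.
The 7 still-open variables draw from only 7 values {1, 2, 3, 5, 6, 7, 8}, so each is used; only Grace can be 3, hence Grace = 3.
The 6 still-open variables together cover exactly {1, 2, 5, 6, 7, 8} — 6 values for 6 variables — and 5 appears only in Alice's list, so Alice = 5.
The 5 still-open variables together cover exactly {1, 2, 6, 7, 8} — 5 values for 5 variables — and 6 appears only in Dave's list, so Dave = 6.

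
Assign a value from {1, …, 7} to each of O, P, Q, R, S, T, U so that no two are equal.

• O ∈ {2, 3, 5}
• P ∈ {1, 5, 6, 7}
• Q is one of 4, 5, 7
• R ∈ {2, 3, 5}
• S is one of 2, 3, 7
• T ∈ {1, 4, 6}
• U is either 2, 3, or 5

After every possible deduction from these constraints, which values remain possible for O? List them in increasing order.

2, 3, 5

O, R, U between them cover only {2, 3, 5} — a naked triple. Remove those values from P, Q, S.
That leaves S = 7. So P, Q can't be 7.
Q's domain is down to {4}, so Q = 4. Remove 4 from T.
No further eliminations apply; O can still be any of 2, 3, 5.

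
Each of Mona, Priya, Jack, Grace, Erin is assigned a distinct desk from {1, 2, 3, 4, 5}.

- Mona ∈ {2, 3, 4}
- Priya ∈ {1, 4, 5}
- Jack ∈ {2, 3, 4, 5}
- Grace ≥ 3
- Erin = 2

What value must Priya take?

1

Erin has just one choice, so Erin = 2. Strike 2 from Mona, Jack.
The 4 still-open variables together cover exactly {1, 3, 4, 5} — 4 values for 4 variables — and 1 appears only in Priya's list, so Priya = 1.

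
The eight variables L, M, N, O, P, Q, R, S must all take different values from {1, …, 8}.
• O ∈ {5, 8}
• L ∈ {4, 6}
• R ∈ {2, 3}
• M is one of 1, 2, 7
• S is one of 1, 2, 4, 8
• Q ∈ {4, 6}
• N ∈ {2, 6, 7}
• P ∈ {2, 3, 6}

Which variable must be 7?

The 8 variables together cover exactly {1, 2, 3, 4, 5, 6, 7, 8} — 8 values for 8 variables — and 5 appears only in O's list, so O = 5.
The 7 still-open variables draw from only 7 values {1, 2, 3, 4, 6, 7, 8}, so each is used; only S can be 8, hence S = 8.
The 6 still-open variables draw from only 6 values {1, 2, 3, 4, 6, 7}, so each is used; only M can be 1, hence M = 1.
The 5 still-open variables draw from only 5 values {2, 3, 4, 6, 7}, so each is used; only N can be 7, hence N = 7.

N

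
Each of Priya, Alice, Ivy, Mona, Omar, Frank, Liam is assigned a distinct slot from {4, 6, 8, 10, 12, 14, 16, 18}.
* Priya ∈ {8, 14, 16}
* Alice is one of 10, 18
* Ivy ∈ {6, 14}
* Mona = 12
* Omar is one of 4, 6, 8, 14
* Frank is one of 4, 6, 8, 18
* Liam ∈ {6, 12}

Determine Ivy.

14

Mona's domain is down to {12}, so Mona = 12. Remove 12 from Liam.
Liam must be 6 (only option left). So Ivy, Omar, Frank can't be 6.
So Ivy = 14.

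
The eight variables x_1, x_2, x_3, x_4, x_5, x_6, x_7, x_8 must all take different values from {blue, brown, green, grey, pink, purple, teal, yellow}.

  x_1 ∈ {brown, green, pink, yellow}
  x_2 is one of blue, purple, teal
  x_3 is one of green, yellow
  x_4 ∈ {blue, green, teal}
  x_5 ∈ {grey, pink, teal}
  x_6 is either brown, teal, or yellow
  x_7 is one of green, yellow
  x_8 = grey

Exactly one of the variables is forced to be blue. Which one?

x_8 must be grey (only option left). Strike grey from x_5.
The 7 still-open variables draw from only 7 values {blue, brown, green, pink, purple, teal, yellow}, so each is used; only x_2 can be purple, hence x_2 = purple.
Among the 6 still-open variables, blue fits only x_4 (and all 6 values in {blue, brown, green, pink, teal, yellow} must be used), so x_4 = blue.

x_4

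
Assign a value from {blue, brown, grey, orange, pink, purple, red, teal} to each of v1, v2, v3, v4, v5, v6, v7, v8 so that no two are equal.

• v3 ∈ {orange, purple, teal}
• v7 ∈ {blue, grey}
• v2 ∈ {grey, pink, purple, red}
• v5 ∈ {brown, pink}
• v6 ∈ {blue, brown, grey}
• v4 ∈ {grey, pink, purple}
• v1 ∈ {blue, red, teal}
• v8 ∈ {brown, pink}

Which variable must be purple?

v4

The 8 variables together cover exactly {blue, brown, grey, orange, pink, purple, red, teal} — 8 values for 8 variables — and orange appears only in v3's list, so v3 = orange.
The 7 still-open variables together cover exactly {blue, brown, grey, pink, purple, red, teal} — 7 values for 7 variables — and teal appears only in v1's list, so v1 = teal.
Among the 6 still-open variables, red fits only v2 (and all 6 values in {blue, brown, grey, pink, purple, red} must be used), so v2 = red.
The 5 still-open variables together cover exactly {blue, brown, grey, pink, purple} — 5 values for 5 variables — and purple appears only in v4's list, so v4 = purple.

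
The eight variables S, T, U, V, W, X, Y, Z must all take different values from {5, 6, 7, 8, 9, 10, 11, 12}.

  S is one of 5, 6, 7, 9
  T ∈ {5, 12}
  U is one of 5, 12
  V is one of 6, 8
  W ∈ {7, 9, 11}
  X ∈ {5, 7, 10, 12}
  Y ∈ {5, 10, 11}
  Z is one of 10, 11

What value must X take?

The 8 variables draw from only 8 values {5, 6, 7, 8, 9, 10, 11, 12}, so each is used; only V can be 8, hence V = 8.
The 7 still-open variables together cover exactly {5, 6, 7, 9, 10, 11, 12} — 7 values for 7 variables — and 6 appears only in S's list, so S = 6.
Among the 6 still-open variables, 9 fits only W (and all 6 values in {5, 7, 9, 10, 11, 12} must be used), so W = 9.
Among the 5 still-open variables, 7 fits only X (and all 5 values in {5, 7, 10, 11, 12} must be used), so X = 7.

7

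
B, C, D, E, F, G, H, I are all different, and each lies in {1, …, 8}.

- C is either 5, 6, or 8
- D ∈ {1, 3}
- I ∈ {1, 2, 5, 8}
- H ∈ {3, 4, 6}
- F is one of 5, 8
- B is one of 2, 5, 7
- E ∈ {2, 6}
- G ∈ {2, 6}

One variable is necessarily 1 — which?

Among the 8 variables, 4 fits only H (and all 8 values in {1, 2, 3, 4, 5, 6, 7, 8} must be used), so H = 4.
Among the 7 still-open variables, 3 fits only D (and all 7 values in {1, 2, 3, 5, 6, 7, 8} must be used), so D = 3.
Among the 6 still-open variables, 1 fits only I (and all 6 values in {1, 2, 5, 6, 7, 8} must be used), so I = 1.

I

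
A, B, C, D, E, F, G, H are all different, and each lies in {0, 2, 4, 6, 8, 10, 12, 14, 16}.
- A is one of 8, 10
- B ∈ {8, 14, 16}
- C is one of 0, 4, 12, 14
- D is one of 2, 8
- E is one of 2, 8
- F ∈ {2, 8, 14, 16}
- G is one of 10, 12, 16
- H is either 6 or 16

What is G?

D and E between them cover only {2, 8} — a naked pair. Remove those values from A, B, F.
A's domain is down to {10}, so A = 10. So G can't be 10.
The 2 variables B and F are confined to {14, 16}, which locks those values in; drop them from C, G, H.
So G = 12.

12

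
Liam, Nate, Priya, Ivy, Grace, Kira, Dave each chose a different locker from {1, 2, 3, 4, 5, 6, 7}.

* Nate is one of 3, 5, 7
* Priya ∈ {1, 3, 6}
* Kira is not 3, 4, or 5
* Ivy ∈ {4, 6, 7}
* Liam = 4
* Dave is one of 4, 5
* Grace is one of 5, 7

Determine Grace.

7

Liam has just one choice, so Liam = 4. Remove 4 from Ivy, Dave.
That leaves Dave = 5. Strike 5 from Nate, Grace.
So Grace = 7.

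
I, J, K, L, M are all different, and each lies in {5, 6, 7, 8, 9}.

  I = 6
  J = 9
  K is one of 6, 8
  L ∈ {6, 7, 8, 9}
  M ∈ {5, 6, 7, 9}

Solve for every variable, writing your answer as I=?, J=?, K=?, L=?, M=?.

I=6, J=9, K=8, L=7, M=5

I's domain is down to {6}, so I = 6. Eliminate 6 elsewhere: K, L, M.
J's domain is down to {9}, so J = 9. Strike 9 from L, M.
K must be 8 (only option left). Strike 8 from L.
That leaves L = 7. Remove 7 from M.
M's domain is down to {5}, so M = 5.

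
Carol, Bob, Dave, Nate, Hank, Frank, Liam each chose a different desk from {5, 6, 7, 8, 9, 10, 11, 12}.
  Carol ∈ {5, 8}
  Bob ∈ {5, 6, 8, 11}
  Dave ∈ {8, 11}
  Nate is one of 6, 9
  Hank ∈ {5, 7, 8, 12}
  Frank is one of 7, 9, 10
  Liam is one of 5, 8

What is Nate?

Carol and Liam between them cover only {5, 8} — a naked pair. Remove those values from Bob, Dave, Hank.
Dave must be 11 (only option left). So Bob can't be 11.
That leaves Bob = 6. So Nate can't be 6.
So Nate = 9.

9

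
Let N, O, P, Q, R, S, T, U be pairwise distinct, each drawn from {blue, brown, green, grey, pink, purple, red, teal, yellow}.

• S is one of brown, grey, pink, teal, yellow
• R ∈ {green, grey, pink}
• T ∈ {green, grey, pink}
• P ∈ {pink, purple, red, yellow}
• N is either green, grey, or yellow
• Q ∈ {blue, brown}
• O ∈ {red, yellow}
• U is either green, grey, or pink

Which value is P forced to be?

R, T, U between them cover only {green, grey, pink} — a naked triple. Remove those values from N, P, S.
N must be yellow (only option left). So O, P, S can't be yellow.
O has just one choice, so O = red. Remove red from P.
So P = purple.

purple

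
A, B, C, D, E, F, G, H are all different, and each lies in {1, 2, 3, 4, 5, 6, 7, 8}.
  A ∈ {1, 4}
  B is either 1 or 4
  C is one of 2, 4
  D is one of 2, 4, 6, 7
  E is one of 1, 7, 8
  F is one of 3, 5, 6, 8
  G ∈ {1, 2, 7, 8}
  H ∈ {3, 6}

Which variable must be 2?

The 8 variables together cover exactly {1, 2, 3, 4, 5, 6, 7, 8} — 8 values for 8 variables — and 5 appears only in F's list, so F = 5.
The 7 still-open variables together cover exactly {1, 2, 3, 4, 6, 7, 8} — 7 values for 7 variables — and 3 appears only in H's list, so H = 3.
The 6 still-open variables together cover exactly {1, 2, 4, 6, 7, 8} — 6 values for 6 variables — and 6 appears only in D's list, so D = 6.
A and B between them cover only {1, 4} — a naked pair. Remove those values from C, E, G.
So 2 goes to C.

C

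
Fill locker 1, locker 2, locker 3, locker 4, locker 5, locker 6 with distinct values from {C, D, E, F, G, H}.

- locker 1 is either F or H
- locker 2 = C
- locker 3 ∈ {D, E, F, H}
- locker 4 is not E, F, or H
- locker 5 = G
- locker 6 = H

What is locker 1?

F

locker 2's domain is down to {C}, so locker 2 = C. So locker 4 can't be C.
locker 5 has just one choice, so locker 5 = G. Strike G from locker 4.
That leaves locker 6 = H. Eliminate H elsewhere: locker 1, locker 3.
So locker 1 = F.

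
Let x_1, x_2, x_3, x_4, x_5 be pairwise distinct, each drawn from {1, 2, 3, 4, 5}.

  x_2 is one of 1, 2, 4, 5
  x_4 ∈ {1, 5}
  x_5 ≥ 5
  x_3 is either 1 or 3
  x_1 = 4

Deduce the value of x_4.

x_1 must be 4 (only option left). So x_2 can't be 4.
x_5 must be 5 (only option left). So x_2, x_4 can't be 5.
So x_4 = 1.

1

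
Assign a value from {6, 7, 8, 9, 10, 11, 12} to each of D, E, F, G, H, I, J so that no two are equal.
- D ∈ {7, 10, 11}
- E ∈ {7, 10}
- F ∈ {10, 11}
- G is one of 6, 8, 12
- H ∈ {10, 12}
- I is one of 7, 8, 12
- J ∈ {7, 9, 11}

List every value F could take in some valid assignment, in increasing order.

10, 11

Among the 7 variables, 6 fits only G (and all 7 values in {6, 7, 8, 9, 10, 11, 12} must be used), so G = 6.
Among the 6 still-open variables, 8 fits only I (and all 6 values in {7, 8, 9, 10, 11, 12} must be used), so I = 8.
The 5 still-open variables draw from only 5 values {7, 9, 10, 11, 12}, so each is used; only J can be 9, hence J = 9.
The 4 still-open variables together cover exactly {7, 10, 11, 12} — 4 values for 4 variables — and 12 appears only in H's list, so H = 12.
No further eliminations apply; F can still be any of 10, 11.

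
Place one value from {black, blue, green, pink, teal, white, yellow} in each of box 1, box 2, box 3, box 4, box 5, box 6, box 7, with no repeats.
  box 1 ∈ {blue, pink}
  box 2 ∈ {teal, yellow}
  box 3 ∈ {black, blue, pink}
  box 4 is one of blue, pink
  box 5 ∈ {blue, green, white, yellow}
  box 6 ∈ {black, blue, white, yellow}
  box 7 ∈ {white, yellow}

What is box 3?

The 7 variables together cover exactly {black, blue, green, pink, teal, white, yellow} — 7 values for 7 variables — and green appears only in box 5's list, so box 5 = green.
The 6 still-open variables draw from only 6 values {black, blue, pink, teal, white, yellow}, so each is used; only box 2 can be teal, hence box 2 = teal.
The 2 variables box 1 and box 4 are confined to {blue, pink}, which locks those values in; drop them from box 3, box 6.
So box 3 = black.

black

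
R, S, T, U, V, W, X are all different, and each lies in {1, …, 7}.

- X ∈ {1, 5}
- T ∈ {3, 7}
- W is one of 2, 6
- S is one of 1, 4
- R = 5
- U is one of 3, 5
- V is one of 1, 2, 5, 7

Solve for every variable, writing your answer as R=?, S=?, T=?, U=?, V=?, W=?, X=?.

R has just one choice, so R = 5. Eliminate 5 elsewhere: U, V, X.
U's domain is down to {3}, so U = 3. So T can't be 3.
X's domain is down to {1}, so X = 1. Strike 1 from S, V.
S's domain is down to {4}, so S = 4.
T must be 7 (only option left). Remove 7 from V.
That leaves V = 2. Eliminate 2 elsewhere: W.
W's domain is down to {6}, so W = 6.

R=5, S=4, T=7, U=3, V=2, W=6, X=1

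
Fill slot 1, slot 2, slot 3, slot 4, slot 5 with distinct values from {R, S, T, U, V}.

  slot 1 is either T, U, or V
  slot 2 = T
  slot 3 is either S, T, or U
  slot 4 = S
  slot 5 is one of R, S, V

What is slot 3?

slot 2 must be T (only option left). Remove T from slot 1, slot 3.
slot 4 must be S (only option left). Strike S from slot 3, slot 5.
So slot 3 = U.

U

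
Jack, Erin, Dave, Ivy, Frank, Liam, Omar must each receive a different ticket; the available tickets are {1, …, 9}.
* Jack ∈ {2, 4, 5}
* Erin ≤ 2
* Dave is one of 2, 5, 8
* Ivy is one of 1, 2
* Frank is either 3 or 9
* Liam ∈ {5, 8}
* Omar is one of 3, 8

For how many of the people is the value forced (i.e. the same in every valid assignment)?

3

Among the 7 variables, 4 fits only Jack (and all 7 values in {1, 2, 3, 4, 5, 8, 9} must be used), so Jack = 4.
The 6 still-open variables together cover exactly {1, 2, 3, 5, 8, 9} — 6 values for 6 variables — and 9 appears only in Frank's list, so Frank = 9.
Among the 5 still-open variables, 3 fits only Omar (and all 5 values in {1, 2, 3, 5, 8} must be used), so Omar = 3.
Erin and Ivy share exactly the 2 values {1, 2}; by pigeonhole those values go to them, so strike 1, 2 from Dave.
Determined: Jack=4, Frank=9, Omar=3. The other people each still have more than one consistent value. That makes 3.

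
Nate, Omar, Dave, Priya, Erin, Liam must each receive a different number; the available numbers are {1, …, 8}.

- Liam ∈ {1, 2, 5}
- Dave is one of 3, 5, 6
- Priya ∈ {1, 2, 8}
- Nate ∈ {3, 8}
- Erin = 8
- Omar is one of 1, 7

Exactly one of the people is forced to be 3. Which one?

Erin must be 8 (only option left). So Nate, Priya can't be 8.
So 3 goes to Nate.

Nate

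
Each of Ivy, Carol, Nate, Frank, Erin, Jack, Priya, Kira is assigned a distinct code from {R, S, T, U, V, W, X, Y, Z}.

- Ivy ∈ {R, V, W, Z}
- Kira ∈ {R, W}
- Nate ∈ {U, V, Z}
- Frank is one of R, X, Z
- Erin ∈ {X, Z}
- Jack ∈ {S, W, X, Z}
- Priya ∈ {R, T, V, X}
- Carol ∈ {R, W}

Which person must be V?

Ivy

Among the 8 variables, S fits only Jack (and all 8 values in {R, S, T, U, V, W, X, Z} must be used), so Jack = S.
Among the 7 still-open variables, T fits only Priya (and all 7 values in {R, T, U, V, W, X, Z} must be used), so Priya = T.
The 6 still-open variables draw from only 6 values {R, U, V, W, X, Z}, so each is used; only Nate can be U, hence Nate = U.
The 5 still-open variables together cover exactly {R, V, W, X, Z} — 5 values for 5 variables — and V appears only in Ivy's list, so Ivy = V.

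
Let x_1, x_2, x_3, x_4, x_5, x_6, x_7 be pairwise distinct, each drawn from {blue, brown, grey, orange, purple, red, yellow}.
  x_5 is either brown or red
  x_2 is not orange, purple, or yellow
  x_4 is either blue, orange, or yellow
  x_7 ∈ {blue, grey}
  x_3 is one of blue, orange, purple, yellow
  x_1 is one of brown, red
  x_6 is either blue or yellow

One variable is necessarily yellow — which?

x_6

The 7 variables together cover exactly {blue, brown, grey, orange, purple, red, yellow} — 7 values for 7 variables — and purple appears only in x_3's list, so x_3 = purple.
Among the 6 still-open variables, orange fits only x_4 (and all 6 values in {blue, brown, grey, orange, red, yellow} must be used), so x_4 = orange.
Among the 5 still-open variables, yellow fits only x_6 (and all 5 values in {blue, brown, grey, red, yellow} must be used), so x_6 = yellow.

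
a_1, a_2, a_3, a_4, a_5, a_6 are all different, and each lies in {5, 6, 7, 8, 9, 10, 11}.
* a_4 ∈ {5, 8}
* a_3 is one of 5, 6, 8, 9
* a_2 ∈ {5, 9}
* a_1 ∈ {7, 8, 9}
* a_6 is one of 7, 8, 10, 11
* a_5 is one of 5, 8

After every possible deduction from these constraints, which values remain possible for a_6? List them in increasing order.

10, 11

a_4 and a_5 between them cover only {5, 8} — a naked pair. Remove those values from a_1, a_2, a_3, a_6.
That leaves a_2 = 9. So a_1, a_3 can't be 9.
a_3's domain is down to {6}, so a_3 = 6.
That leaves a_1 = 7. Remove 7 from a_6.
No further eliminations apply; a_6 can still be any of 10, 11.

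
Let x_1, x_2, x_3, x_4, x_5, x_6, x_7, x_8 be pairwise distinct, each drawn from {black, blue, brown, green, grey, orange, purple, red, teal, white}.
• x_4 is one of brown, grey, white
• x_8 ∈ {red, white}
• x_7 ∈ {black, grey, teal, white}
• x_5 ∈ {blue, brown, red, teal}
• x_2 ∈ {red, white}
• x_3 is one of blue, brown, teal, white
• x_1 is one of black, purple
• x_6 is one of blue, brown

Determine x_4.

Among the 8 variables, purple fits only x_1 (and all 8 values in {black, blue, brown, grey, purple, red, teal, white} must be used), so x_1 = purple.
Among the 7 still-open variables, black fits only x_7 (and all 7 values in {black, blue, brown, grey, red, teal, white} must be used), so x_7 = black.
Among the 6 still-open variables, grey fits only x_4 (and all 6 values in {blue, brown, grey, red, teal, white} must be used), so x_4 = grey.

grey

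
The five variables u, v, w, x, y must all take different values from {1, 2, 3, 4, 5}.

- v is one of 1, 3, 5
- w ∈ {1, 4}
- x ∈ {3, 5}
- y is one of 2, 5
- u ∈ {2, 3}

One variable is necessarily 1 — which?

v

Among the 5 variables, 4 fits only w (and all 5 values in {1, 2, 3, 4, 5} must be used), so w = 4.
The 4 still-open variables together cover exactly {1, 2, 3, 5} — 4 values for 4 variables — and 1 appears only in v's list, so v = 1.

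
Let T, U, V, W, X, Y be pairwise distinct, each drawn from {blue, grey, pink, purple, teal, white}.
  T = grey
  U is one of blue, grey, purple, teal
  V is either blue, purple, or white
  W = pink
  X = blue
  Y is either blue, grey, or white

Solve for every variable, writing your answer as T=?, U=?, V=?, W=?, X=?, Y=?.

T=grey, U=teal, V=purple, W=pink, X=blue, Y=white

T must be grey (only option left). Remove grey from U, Y.
W must be pink (only option left).
That leaves X = blue. Remove blue from U, V, Y.
Y's domain is down to {white}, so Y = white. Strike white from V.
That leaves V = purple. So U can't be purple.
U must be teal (only option left).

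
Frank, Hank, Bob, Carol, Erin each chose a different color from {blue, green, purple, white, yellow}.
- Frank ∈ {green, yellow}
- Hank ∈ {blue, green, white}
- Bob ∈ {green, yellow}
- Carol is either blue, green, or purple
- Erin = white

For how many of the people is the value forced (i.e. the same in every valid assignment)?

Erin must be white (only option left). So Hank can't be white.
Among the 4 still-open variables, purple fits only Carol (and all 4 values in {blue, green, purple, yellow} must be used), so Carol = purple.
Among the 3 still-open variables, blue fits only Hank (and all 3 values in {blue, green, yellow} must be used), so Hank = blue.
Determined: Hank=blue, Carol=purple, Erin=white. The other people each still have more than one consistent value. That makes 3.

3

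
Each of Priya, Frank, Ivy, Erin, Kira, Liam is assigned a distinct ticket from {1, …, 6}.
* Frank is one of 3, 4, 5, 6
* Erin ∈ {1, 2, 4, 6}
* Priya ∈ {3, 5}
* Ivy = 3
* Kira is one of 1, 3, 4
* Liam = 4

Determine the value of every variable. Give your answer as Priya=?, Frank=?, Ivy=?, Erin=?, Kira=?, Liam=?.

Priya=5, Frank=6, Ivy=3, Erin=2, Kira=1, Liam=4

Ivy has just one choice, so Ivy = 3. Eliminate 3 elsewhere: Priya, Frank, Kira.
Liam's domain is down to {4}, so Liam = 4. Remove 4 from Frank, Erin, Kira.
Priya must be 5 (only option left). Eliminate 5 elsewhere: Frank.
That leaves Frank = 6. Eliminate 6 elsewhere: Erin.
That leaves Kira = 1. So Erin can't be 1.
Erin's domain is down to {2}, so Erin = 2.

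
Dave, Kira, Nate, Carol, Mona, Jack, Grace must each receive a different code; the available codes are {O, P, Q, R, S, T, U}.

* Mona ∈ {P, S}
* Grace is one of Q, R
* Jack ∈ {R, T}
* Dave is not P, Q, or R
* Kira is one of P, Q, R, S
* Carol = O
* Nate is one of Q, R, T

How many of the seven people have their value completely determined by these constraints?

Carol's domain is down to {O}, so Carol = O. Strike O from Dave.
The 6 still-open variables together cover exactly {P, Q, R, S, T, U} — 6 values for 6 variables — and U appears only in Dave's list, so Dave = U.
Nate, Jack, Grace share exactly the 3 values {Q, R, T}; by pigeonhole those values go to them, so strike Q, R, T from Kira.
Determined: Dave=U, Carol=O. The other people each still have more than one consistent value. That makes 2.

2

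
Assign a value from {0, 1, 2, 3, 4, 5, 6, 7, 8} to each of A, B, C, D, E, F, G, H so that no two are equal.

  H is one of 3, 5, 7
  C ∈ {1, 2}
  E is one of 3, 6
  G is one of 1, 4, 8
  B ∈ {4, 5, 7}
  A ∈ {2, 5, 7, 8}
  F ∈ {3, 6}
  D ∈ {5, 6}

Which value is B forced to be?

4

E and F between them cover only {3, 6} — a naked pair. Remove those values from D, H.
D's domain is down to {5}, so D = 5. Strike 5 from A, B, H.
H must be 7 (only option left). So A, B can't be 7.
So B = 4.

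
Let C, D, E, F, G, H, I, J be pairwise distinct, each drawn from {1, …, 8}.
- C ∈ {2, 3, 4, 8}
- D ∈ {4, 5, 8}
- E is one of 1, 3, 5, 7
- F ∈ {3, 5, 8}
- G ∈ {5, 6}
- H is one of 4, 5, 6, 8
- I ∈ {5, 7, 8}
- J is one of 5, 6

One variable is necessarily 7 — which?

The 8 variables draw from only 8 values {1, 2, 3, 4, 5, 6, 7, 8}, so each is used; only E can be 1, hence E = 1.
Among the 7 still-open variables, 2 fits only C (and all 7 values in {2, 3, 4, 5, 6, 7, 8} must be used), so C = 2.
The 6 still-open variables together cover exactly {3, 4, 5, 6, 7, 8} — 6 values for 6 variables — and 3 appears only in F's list, so F = 3.
The 5 still-open variables draw from only 5 values {4, 5, 6, 7, 8}, so each is used; only I can be 7, hence I = 7.

I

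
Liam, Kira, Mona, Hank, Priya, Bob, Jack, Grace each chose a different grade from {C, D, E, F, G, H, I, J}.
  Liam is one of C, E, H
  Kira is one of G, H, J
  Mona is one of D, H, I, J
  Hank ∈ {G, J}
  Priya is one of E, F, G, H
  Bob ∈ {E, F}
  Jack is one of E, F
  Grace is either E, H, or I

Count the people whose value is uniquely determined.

The 8 variables draw from only 8 values {C, D, E, F, G, H, I, J}, so each is used; only Liam can be C, hence Liam = C.
Among the 7 still-open variables, D fits only Mona (and all 7 values in {D, E, F, G, H, I, J} must be used), so Mona = D.
The 6 still-open variables draw from only 6 values {E, F, G, H, I, J}, so each is used; only Grace can be I, hence Grace = I.
Bob and Jack share exactly the 2 values {E, F}; by pigeonhole those values go to them, so strike E, F from Priya.
Determined: Liam=C, Mona=D, Grace=I. The other people each still have more than one consistent value. That makes 3.

3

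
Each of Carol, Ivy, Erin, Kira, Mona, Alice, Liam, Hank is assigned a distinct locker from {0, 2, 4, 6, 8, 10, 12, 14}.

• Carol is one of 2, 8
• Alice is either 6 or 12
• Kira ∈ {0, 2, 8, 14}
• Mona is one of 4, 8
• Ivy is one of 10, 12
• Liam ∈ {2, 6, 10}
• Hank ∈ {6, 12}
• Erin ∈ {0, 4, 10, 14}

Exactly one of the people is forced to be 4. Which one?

The 2 variables Alice and Hank are confined to {6, 12}, which locks those values in; drop them from Ivy, Liam.
Ivy has just one choice, so Ivy = 10. Remove 10 from Erin, Liam.
That leaves Liam = 2. So Carol, Kira can't be 2.
That leaves Carol = 8. Eliminate 8 elsewhere: Kira, Mona.
So 4 goes to Mona.

Mona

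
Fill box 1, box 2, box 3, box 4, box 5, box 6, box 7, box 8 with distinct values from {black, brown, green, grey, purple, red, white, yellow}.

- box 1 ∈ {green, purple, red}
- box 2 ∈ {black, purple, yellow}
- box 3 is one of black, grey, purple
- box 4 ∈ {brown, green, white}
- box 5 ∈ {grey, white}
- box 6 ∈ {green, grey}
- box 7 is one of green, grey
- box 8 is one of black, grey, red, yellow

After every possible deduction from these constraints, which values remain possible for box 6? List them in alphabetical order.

green, grey

Among the 8 variables, brown fits only box 4 (and all 8 values in {black, brown, green, grey, purple, red, white, yellow} must be used), so box 4 = brown.
The 7 still-open variables draw from only 7 values {black, green, grey, purple, red, white, yellow}, so each is used; only box 5 can be white, hence box 5 = white.
box 6 and box 7 between them cover only {green, grey} — a naked pair. Remove those values from box 1, box 3, box 8.
No further eliminations apply; box 6 can still be any of green, grey.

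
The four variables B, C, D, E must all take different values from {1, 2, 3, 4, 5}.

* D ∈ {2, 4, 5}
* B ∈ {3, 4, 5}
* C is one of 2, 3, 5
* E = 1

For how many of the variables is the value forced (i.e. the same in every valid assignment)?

E has just one choice, so E = 1.
Determined: E=1. The other variables each still have more than one consistent value. That makes 1.

1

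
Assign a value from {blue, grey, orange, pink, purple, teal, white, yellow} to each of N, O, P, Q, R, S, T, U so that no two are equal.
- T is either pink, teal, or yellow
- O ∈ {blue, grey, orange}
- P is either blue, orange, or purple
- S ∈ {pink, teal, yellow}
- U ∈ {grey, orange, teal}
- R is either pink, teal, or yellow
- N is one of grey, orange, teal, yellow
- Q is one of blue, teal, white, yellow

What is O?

The 8 variables draw from only 8 values {blue, grey, orange, pink, purple, teal, white, yellow}, so each is used; only P can be purple, hence P = purple.
The 7 still-open variables draw from only 7 values {blue, grey, orange, pink, teal, white, yellow}, so each is used; only Q can be white, hence Q = white.
The 6 still-open variables draw from only 6 values {blue, grey, orange, pink, teal, yellow}, so each is used; only O can be blue, hence O = blue.

blue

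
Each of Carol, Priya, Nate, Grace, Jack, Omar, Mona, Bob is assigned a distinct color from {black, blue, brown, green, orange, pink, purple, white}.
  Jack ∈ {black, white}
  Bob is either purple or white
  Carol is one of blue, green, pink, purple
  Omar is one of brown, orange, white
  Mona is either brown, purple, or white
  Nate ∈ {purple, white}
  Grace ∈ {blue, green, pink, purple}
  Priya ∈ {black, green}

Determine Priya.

Among the 8 variables, orange fits only Omar (and all 8 values in {black, blue, brown, green, orange, pink, purple, white} must be used), so Omar = orange.
The 7 still-open variables draw from only 7 values {black, blue, brown, green, pink, purple, white}, so each is used; only Mona can be brown, hence Mona = brown.
Nate and Bob share exactly the 2 values {purple, white}; by pigeonhole those values go to them, so strike purple, white from Carol, Grace, Jack.
Jack must be black (only option left). Remove black from Priya.
So Priya = green.

green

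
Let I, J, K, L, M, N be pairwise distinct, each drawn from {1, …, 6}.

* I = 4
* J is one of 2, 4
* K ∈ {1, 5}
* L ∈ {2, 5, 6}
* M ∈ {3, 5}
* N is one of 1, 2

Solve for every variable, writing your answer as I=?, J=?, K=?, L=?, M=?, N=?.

I=4, J=2, K=5, L=6, M=3, N=1

I has just one choice, so I = 4. So J can't be 4.
J must be 2 (only option left). Strike 2 from L, N.
N's domain is down to {1}, so N = 1. Strike 1 from K.
K must be 5 (only option left). Strike 5 from L, M.
That leaves L = 6.
M's domain is down to {3}, so M = 3.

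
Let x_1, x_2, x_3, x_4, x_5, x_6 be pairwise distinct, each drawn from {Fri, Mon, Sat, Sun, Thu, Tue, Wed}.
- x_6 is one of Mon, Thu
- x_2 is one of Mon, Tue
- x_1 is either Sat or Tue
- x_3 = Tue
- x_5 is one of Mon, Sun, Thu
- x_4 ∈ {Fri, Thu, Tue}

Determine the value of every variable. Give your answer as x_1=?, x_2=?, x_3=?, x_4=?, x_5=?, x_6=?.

x_1=Sat, x_2=Mon, x_3=Tue, x_4=Fri, x_5=Sun, x_6=Thu

x_3 has just one choice, so x_3 = Tue. Strike Tue from x_1, x_2, x_4.
x_1's domain is down to {Sat}, so x_1 = Sat.
x_2 has just one choice, so x_2 = Mon. So x_5, x_6 can't be Mon.
That leaves x_6 = Thu. So x_4, x_5 can't be Thu.
That leaves x_4 = Fri.
x_5 must be Sun (only option left).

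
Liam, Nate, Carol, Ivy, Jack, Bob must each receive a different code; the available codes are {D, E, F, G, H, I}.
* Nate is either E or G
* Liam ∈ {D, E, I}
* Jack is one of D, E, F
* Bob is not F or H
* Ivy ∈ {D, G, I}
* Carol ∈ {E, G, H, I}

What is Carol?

H

The 6 variables together cover exactly {D, E, F, G, H, I} — 6 values for 6 variables — and F appears only in Jack's list, so Jack = F.
The 5 still-open variables draw from only 5 values {D, E, G, H, I}, so each is used; only Carol can be H, hence Carol = H.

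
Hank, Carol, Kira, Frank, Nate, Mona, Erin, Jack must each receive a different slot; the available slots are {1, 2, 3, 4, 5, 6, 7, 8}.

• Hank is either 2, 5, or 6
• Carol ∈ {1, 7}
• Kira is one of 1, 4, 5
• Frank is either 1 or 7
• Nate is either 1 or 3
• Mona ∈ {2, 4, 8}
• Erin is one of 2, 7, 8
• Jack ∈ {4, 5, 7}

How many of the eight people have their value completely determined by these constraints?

The 8 variables together cover exactly {1, 2, 3, 4, 5, 6, 7, 8} — 8 values for 8 variables — and 3 appears only in Nate's list, so Nate = 3.
Among the 7 still-open variables, 6 fits only Hank (and all 7 values in {1, 2, 4, 5, 6, 7, 8} must be used), so Hank = 6.
Carol and Frank share exactly the 2 values {1, 7}; by pigeonhole those values go to them, so strike 1, 7 from Kira, Erin, Jack.
Kira and Jack share exactly the 2 values {4, 5}; by pigeonhole those values go to them, so strike 4, 5 from Mona.
Determined: Hank=6, Nate=3. The other people each still have more than one consistent value. That makes 2.

2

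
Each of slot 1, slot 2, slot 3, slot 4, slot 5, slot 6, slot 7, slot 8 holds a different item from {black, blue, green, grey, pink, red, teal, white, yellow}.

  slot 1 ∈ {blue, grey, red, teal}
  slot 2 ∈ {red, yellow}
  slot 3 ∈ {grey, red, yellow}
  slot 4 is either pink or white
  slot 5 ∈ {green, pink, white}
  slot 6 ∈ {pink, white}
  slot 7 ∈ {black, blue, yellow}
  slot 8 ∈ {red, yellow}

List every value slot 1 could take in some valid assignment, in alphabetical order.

blue, teal

slot 2 and slot 8 share exactly the 2 values {red, yellow}; by pigeonhole those values go to them, so strike red, yellow from slot 1, slot 3, slot 7.
slot 3's domain is down to {grey}, so slot 3 = grey. Eliminate grey elsewhere: slot 1.
slot 4 and slot 6 between them cover only {pink, white} — a naked pair. Remove those values from slot 5.
slot 5 must be green (only option left).
No further eliminations apply; slot 1 can still be any of blue, teal.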